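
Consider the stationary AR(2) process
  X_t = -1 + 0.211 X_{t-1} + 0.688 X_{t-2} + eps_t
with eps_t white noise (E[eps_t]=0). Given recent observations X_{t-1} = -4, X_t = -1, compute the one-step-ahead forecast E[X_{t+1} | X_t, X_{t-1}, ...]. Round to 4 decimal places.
E[X_{t+1} \mid \mathcal F_t] = -3.9630

For an AR(p) model X_t = c + sum_i phi_i X_{t-i} + eps_t, the
one-step-ahead conditional mean is
  E[X_{t+1} | X_t, ...] = c + sum_i phi_i X_{t+1-i}.
Substitute known values:
  E[X_{t+1} | ...] = -1 + (0.211) * (-1) + (0.688) * (-4)
                   = -3.9630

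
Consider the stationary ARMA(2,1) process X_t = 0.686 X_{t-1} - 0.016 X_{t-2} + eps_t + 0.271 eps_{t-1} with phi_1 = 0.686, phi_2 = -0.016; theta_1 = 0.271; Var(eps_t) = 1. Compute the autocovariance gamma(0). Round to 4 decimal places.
\gamma(0) = 2.6461

Multiply the model equation by X_{t-k} and take expectations. With theta_0 = psi_0 = 1 and psi_j the MA(infinity) weights, this gives
  gamma(k) - sum_i phi_i gamma(k-i) = c_k,
  c_k = sigma^2 * sum_{j=k..q} theta_j psi_{j-k}   (c_k = 0 for k > q),
using gamma(-m) = gamma(m).
psi-weights needed (psi_j = theta_j + sum_i phi_i psi_{j-i}):
  psi_1 = theta_1 + phi_1 = 0.271 + (0.686) = 0.957
Right-hand sides:
  c_0 = sigma^2 (1 + theta_1 psi_1) = 1 * (1 + (0.271)(0.957)) = 1 * 1.259347 = 1.259347
  c_1 = sigma^2 theta_1 = 1 * (0.271) = 0.271
  c_2 = 0
Equations for k = 0, 1, 2 (AR order 2, c_2 = 0):
  (E0) gamma(0) = phi_1 gamma(1) + phi_2 gamma(2) + c_0
  (E1) gamma(1) = phi_1 gamma(0) + phi_2 gamma(1) + c_1
  (E2) gamma(2) = phi_1 gamma(1) + phi_2 gamma(0)
From (E1): gamma(1) = A gamma(0) + B with
  A = phi_1 / (1 - phi_2) = 0.686 / 1.016 = 0.675197,   B = c_1 / (1 - phi_2) = 0.271 / 1.016 = 0.266732.
Insert (E2) into (E0): gamma(0) (1 - phi_2^2) = phi_1 (1 + phi_2) gamma(1) + c_0.
  phi_1 (1 + phi_2) = (0.686)(0.984) = 0.675024,   1 - phi_2^2 = 0.999744.
Replace gamma(1) by A gamma(0) + B and collect gamma(0):
  gamma(0) [0.999744 - (0.675024)(0.675197)] = (0.675024)(0.266732) + 1.259347
  gamma(0) * 0.54397 = 1.439398
  gamma(0) = 1.439398 / 0.54397 = 2.646098.
Therefore gamma(0) = 2.6461 (to 4 decimal places).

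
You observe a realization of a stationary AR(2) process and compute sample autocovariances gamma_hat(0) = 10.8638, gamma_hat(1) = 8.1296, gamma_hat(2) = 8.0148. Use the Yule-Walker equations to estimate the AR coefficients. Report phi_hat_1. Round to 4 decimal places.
\hat\phi_{1} = 0.4460

The Yule-Walker equations for an AR(p) process read, in matrix form,
  Gamma_p phi = r_p,   with   (Gamma_p)_{ij} = gamma(|i - j|),
                       (r_p)_i = gamma(i),   i,j = 1..p.
Substitute the sample gammas (Toeplitz matrix and right-hand side of size 2):
  Gamma_p = [[10.8638, 8.1296], [8.1296, 10.8638]]
  r_p     = [8.1296, 8.0148]
Written out:
  10.8638 phi_1 + 8.1296 phi_2 = 8.1296
  8.1296 phi_1 + 10.8638 phi_2 = 8.0148
Solve by Cramer's rule:
  det = gamma(0)^2 - gamma(1)^2 = (10.8638)^2 - (8.1296)^2 = 118.02215044 - 66.09039616 = 51.93175428
  phi_hat_1 = [gamma(1) gamma(0) - gamma(1) gamma(2)] / det = [(8.1296)(10.8638) - (8.1296)(8.0148)] / 51.93175428 = 23.1612304 / 51.93175428 = 0.446
  phi_hat_2 = [gamma(0) gamma(2) - gamma(1)^2] / det = [(10.8638)(8.0148) - (8.1296)^2] / 51.93175428 = 20.98078808 / 51.93175428 = 0.404
So phi_hat = [0.4460, 0.4040].
Therefore phi_hat_1 = 0.4460.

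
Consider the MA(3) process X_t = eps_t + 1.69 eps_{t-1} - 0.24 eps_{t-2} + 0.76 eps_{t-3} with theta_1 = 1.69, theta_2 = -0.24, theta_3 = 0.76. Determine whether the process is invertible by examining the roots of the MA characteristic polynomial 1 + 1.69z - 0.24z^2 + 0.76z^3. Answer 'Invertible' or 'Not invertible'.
\text{Not invertible}

The MA(q) characteristic polynomial is P(z) = 1 + 1.69z - 0.24z^2 + 0.76z^3.
Invertibility requires all roots to lie outside the unit circle, i.e. |z| > 1 for every root.
Degree 3: look for a simple real root z0 first, then factor out (1 - z/z0) and solve the remaining quadratic.
Testing z0 = -0.5: P(-0.5) = 1 + (1.69)(-0.5) + (-0.24)(-0.5)^2 + (0.76)(-0.5)^3
  = 1 + (-0.845) + (-0.06) + (-0.095) = 0.  So z_0 = -0.5 is a root, |z_0| = 0.5.
Divide out the factor (1 + 2 z) = (1 - z/z0) (since 1/z0 = -2):
  P(z) = (1 + 2 z)(1 + (-0.31) z + (0.38) z^2)
  [check: z-coef -0.31 - (-2) = 1.69; z^2-coef 0.38 - (-2)(-0.31) = -0.24; z^3-coef -(-2)(0.38) = 0.76.]
Remaining roots from the quadratic factor 1 + (-0.31) z + (0.38) z^2:
  Set 1 + (-0.31) z + (0.38) z^2 = 0, i.e. a z^2 + b z + c = 0 with a = 0.38, b = -0.31, c = 1.
  Discriminant D = b^2 - 4ac = (-0.31)^2 - 4*(0.38)*1 = 0.0961 - (1.52) = -1.4239.
  D < 0, so the roots are the complex-conjugate pair z = (-b +/- i sqrt(-D)) / (2a) = 0.4079 +/- 1.5701i.
  For a conjugate pair |z|^2 = z * conj(z) = (product of roots) = c/a = 1/(0.38) = 2.631579, so |z| = sqrt(2.631579) = 1.6222 for both roots.
Moduli of all roots: 0.5000, 1.6222, 1.6222.
All moduli strictly greater than 1? No.
Verdict: Not invertible.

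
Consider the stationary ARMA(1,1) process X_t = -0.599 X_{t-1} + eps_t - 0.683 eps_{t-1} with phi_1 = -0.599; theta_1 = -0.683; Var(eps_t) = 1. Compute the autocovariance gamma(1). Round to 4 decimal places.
\gamma(1) = -2.8174

Multiply the model equation by X_{t-k} and take expectations. With theta_0 = psi_0 = 1 and psi_j the MA(infinity) weights, this gives
  gamma(k) - sum_i phi_i gamma(k-i) = c_k,
  c_k = sigma^2 * sum_{j=k..q} theta_j psi_{j-k}   (c_k = 0 for k > q),
using gamma(-m) = gamma(m).
psi-weights needed (psi_j = theta_j + sum_i phi_i psi_{j-i}):
  psi_1 = theta_1 + phi_1 = -0.683 + (-0.599) = -1.282
Right-hand sides:
  c_0 = sigma^2 (1 + theta_1 psi_1) = 1 * (1 + (-0.683)(-1.282)) = 1 * 1.875606 = 1.875606
  c_1 = sigma^2 theta_1 = 1 * (-0.683) = -0.683
  c_2 = 0
Equations for k = 0 and k = 1 (AR order 1):
  gamma(0) = phi_1 gamma(1) + c_0
  gamma(1) = phi_1 gamma(0) + c_1
Substituting the second into the first: gamma(0) (1 - phi_1^2) = c_0 + phi_1 c_1, so
  gamma(0) = (c_0 + phi_1 c_1) / (1 - phi_1^2) = (1.875606 + (-0.599)(-0.683)) / (1 - (-0.599)^2) = 2.284723 / 0.641199 = 3.563204.
  gamma(1) = phi_1 gamma(0) + c_1 = (-0.599)(3.563204) + (-0.683) = -2.817359.
Therefore gamma(1) = -2.8174 (to 4 decimal places).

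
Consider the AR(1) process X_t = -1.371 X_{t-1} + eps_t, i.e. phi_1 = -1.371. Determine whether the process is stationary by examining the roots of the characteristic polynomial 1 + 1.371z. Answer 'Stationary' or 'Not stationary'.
\text{Not stationary}

The AR(p) characteristic polynomial is P(z) = 1 + 1.371z.
Stationarity requires all roots to lie outside the unit circle, i.e. |z| > 1 for every root.
This is linear in z: 1 + (1.371) z = 0  =>  z = -1/(1.371) = -0.729395,  |z| = 0.729395.
Moduli of all roots: 0.7294.
All moduli strictly greater than 1? No.
Verdict: Not stationary.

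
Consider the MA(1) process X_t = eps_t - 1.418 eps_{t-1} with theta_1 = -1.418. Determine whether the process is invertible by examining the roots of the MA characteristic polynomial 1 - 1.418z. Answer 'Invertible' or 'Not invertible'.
\text{Not invertible}

The MA(q) characteristic polynomial is P(z) = 1 - 1.418z.
Invertibility requires all roots to lie outside the unit circle, i.e. |z| > 1 for every root.
This is linear in z: 1 + (-1.418) z = 0  =>  z = -1/(-1.418) = 0.705219,  |z| = 0.705219.
Moduli of all roots: 0.7052.
All moduli strictly greater than 1? No.
Verdict: Not invertible.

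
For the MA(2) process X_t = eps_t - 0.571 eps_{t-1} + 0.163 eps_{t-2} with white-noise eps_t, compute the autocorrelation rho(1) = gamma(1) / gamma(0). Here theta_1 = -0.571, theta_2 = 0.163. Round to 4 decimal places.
\rho(1) = -0.4910

For an MA(q) process with theta_0 = 1, the autocovariance is
  gamma(k) = sigma^2 * sum_{i=0..q-k} theta_i * theta_{i+k},
and rho(k) = gamma(k) / gamma(0). Sigma^2 cancels.
  numerator   = (1)*(-0.571) + (-0.571)*(0.163) = -0.664073.
  denominator = (1)^2 + (-0.571)^2 + (0.163)^2 = 1.35261.
  rho(1) = -0.664073 / 1.35261 = -0.4910.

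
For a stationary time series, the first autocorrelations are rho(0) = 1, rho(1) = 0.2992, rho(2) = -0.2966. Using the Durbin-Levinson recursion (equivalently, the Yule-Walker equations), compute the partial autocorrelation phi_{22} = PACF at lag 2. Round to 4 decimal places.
\phi_{22} = -0.4241

The PACF at lag k is phi_{kk}, the last component of the solution
to the Yule-Walker system G_k phi = r_k where
  (G_k)_{ij} = rho(|i - j|), (r_k)_i = rho(i), i,j = 1..k.
Equivalently, Durbin-Levinson gives phi_{kk} iteratively:
  phi_{11} = rho(1)
  phi_{kk} = [rho(k) - sum_{j=1..k-1} phi_{k-1,j} rho(k-j)]
            / [1 - sum_{j=1..k-1} phi_{k-1,j} rho(j)],
  phi_{k,j} = phi_{k-1,j} - phi_{kk} phi_{k-1,k-j},  j = 1..k-1.
Step k = 1:
  phi_11 = rho(1) = 0.2992.
Step k = 2:
  phi_22 = [rho(2) - phi_11 rho(1)] / [1 - phi_11 rho(1)] = [-0.2966 - (0.2992)(0.2992)] / [1 - (0.2992)(0.2992)]
         = -0.38612064 / 0.91047936 = -0.4241.
Therefore phi_{22} = -0.4241.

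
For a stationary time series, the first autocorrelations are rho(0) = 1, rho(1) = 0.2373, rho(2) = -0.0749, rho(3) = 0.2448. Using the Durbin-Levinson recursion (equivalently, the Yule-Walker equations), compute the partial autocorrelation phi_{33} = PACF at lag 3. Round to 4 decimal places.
\phi_{33} = 0.3220

The PACF at lag k is phi_{kk}, the last component of the solution
to the Yule-Walker system G_k phi = r_k where
  (G_k)_{ij} = rho(|i - j|), (r_k)_i = rho(i), i,j = 1..k.
Equivalently, Durbin-Levinson gives phi_{kk} iteratively:
  phi_{11} = rho(1)
  phi_{kk} = [rho(k) - sum_{j=1..k-1} phi_{k-1,j} rho(k-j)]
            / [1 - sum_{j=1..k-1} phi_{k-1,j} rho(j)],
  phi_{k,j} = phi_{k-1,j} - phi_{kk} phi_{k-1,k-j},  j = 1..k-1.
Step k = 1:
  phi_11 = rho(1) = 0.2373.
Step k = 2:
  phi_22 = [rho(2) - phi_11 rho(1)] / [1 - phi_11 rho(1)] = [-0.0749 - (0.2373)(0.2373)] / [1 - (0.2373)(0.2373)]
         = -0.13121129 / 0.94368871 = -0.139041.
  Update: phi_21 = phi_11 - phi_22 phi_11 = 0.2373 - (-0.139041)(0.2373) = 0.270294.
Step k = 3:
  phi_33 = [rho(3) - phi_21 rho(2) - phi_22 rho(1)] / [1 - phi_21 rho(1) - phi_22 rho(2)]
    numerator   = 0.2448 - (0.270294)(-0.0749) - (-0.139041)(0.2373) = 0.29803945
    denominator = 1 - (0.270294)(0.2373) - (-0.139041)(-0.0749) = 0.92544498
  phi_33 = 0.29803945 / 0.92544498 = 0.322.
Therefore phi_{33} = 0.3220.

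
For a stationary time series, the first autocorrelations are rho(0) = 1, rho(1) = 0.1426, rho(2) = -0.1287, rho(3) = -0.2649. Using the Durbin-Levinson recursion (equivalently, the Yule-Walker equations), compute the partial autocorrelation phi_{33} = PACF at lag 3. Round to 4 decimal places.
\phi_{33} = -0.2320

The PACF at lag k is phi_{kk}, the last component of the solution
to the Yule-Walker system G_k phi = r_k where
  (G_k)_{ij} = rho(|i - j|), (r_k)_i = rho(i), i,j = 1..k.
Equivalently, Durbin-Levinson gives phi_{kk} iteratively:
  phi_{11} = rho(1)
  phi_{kk} = [rho(k) - sum_{j=1..k-1} phi_{k-1,j} rho(k-j)]
            / [1 - sum_{j=1..k-1} phi_{k-1,j} rho(j)],
  phi_{k,j} = phi_{k-1,j} - phi_{kk} phi_{k-1,k-j},  j = 1..k-1.
Step k = 1:
  phi_11 = rho(1) = 0.1426.
Step k = 2:
  phi_22 = [rho(2) - phi_11 rho(1)] / [1 - phi_11 rho(1)] = [-0.1287 - (0.1426)(0.1426)] / [1 - (0.1426)(0.1426)]
         = -0.14903476 / 0.97966524 = -0.152128.
  Update: phi_21 = phi_11 - phi_22 phi_11 = 0.1426 - (-0.152128)(0.1426) = 0.164293.
Step k = 3:
  phi_33 = [rho(3) - phi_21 rho(2) - phi_22 rho(1)] / [1 - phi_21 rho(1) - phi_22 rho(2)]
    numerator   = -0.2649 - (0.164293)(-0.1287) - (-0.152128)(0.1426) = -0.22206194
    denominator = 1 - (0.164293)(0.1426) - (-0.152128)(-0.1287) = 0.95699284
  phi_33 = -0.22206194 / 0.95699284 = -0.232.
Therefore phi_{33} = -0.2320.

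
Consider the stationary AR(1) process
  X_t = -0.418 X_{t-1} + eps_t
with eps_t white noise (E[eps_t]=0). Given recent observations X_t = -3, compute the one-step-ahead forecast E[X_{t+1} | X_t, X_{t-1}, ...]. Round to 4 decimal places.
E[X_{t+1} \mid \mathcal F_t] = 1.2540

For an AR(p) model X_t = c + sum_i phi_i X_{t-i} + eps_t, the
one-step-ahead conditional mean is
  E[X_{t+1} | X_t, ...] = c + sum_i phi_i X_{t+1-i}.
Substitute known values:
  E[X_{t+1} | ...] = (-0.418) * (-3)
                   = 1.2540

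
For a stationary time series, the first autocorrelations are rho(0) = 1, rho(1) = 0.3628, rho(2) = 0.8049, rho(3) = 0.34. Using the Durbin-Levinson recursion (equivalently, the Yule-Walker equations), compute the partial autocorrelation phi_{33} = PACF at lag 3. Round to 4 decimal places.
\phi_{33} = -0.0199

The PACF at lag k is phi_{kk}, the last component of the solution
to the Yule-Walker system G_k phi = r_k where
  (G_k)_{ij} = rho(|i - j|), (r_k)_i = rho(i), i,j = 1..k.
Equivalently, Durbin-Levinson gives phi_{kk} iteratively:
  phi_{11} = rho(1)
  phi_{kk} = [rho(k) - sum_{j=1..k-1} phi_{k-1,j} rho(k-j)]
            / [1 - sum_{j=1..k-1} phi_{k-1,j} rho(j)],
  phi_{k,j} = phi_{k-1,j} - phi_{kk} phi_{k-1,k-j},  j = 1..k-1.
Step k = 1:
  phi_11 = rho(1) = 0.3628.
Step k = 2:
  phi_22 = [rho(2) - phi_11 rho(1)] / [1 - phi_11 rho(1)] = [0.8049 - (0.3628)(0.3628)] / [1 - (0.3628)(0.3628)]
         = 0.67327616 / 0.86837616 = 0.775328.
  Update: phi_21 = phi_11 - phi_22 phi_11 = 0.3628 - (0.775328)(0.3628) = 0.081511.
Step k = 3:
  phi_33 = [rho(3) - phi_21 rho(2) - phi_22 rho(1)] / [1 - phi_21 rho(1) - phi_22 rho(2)]
    numerator   = 0.34 - (0.081511)(0.8049) - (0.775328)(0.3628) = -0.00689719
    denominator = 1 - (0.081511)(0.3628) - (0.775328)(0.8049) = 0.34636645
  phi_33 = -0.00689719 / 0.34636645 = -0.0199.
Therefore phi_{33} = -0.0199.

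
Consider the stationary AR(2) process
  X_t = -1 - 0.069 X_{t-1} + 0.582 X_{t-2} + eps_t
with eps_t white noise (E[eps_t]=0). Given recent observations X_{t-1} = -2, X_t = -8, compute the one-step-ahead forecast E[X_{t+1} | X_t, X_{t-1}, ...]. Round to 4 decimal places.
E[X_{t+1} \mid \mathcal F_t] = -1.6120

For an AR(p) model X_t = c + sum_i phi_i X_{t-i} + eps_t, the
one-step-ahead conditional mean is
  E[X_{t+1} | X_t, ...] = c + sum_i phi_i X_{t+1-i}.
Substitute known values:
  E[X_{t+1} | ...] = -1 + (-0.069) * (-8) + (0.582) * (-2)
                   = -1.6120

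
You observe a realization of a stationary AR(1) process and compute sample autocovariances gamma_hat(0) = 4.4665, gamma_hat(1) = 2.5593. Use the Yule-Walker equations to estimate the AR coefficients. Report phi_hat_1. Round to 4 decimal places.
\hat\phi_{1} = 0.5730

The Yule-Walker equations for an AR(p) process read, in matrix form,
  Gamma_p phi = r_p,   with   (Gamma_p)_{ij} = gamma(|i - j|),
                       (r_p)_i = gamma(i),   i,j = 1..p.
Substitute the sample gammas (Toeplitz matrix and right-hand side of size 1):
  Gamma_p = [[4.4665]]
  r_p     = [2.5593]
With p = 1 this is the single equation gamma(0) phi_1 = gamma(1):
  phi_hat_1 = gamma(1) / gamma(0) = 2.5593 / 4.4665 = 0.5730.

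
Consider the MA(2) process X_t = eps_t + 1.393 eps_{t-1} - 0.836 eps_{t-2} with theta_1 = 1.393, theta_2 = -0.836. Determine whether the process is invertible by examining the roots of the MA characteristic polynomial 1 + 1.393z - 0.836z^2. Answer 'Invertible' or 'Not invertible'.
\text{Not invertible}

The MA(q) characteristic polynomial is P(z) = 1 + 1.393z - 0.836z^2.
Invertibility requires all roots to lie outside the unit circle, i.e. |z| > 1 for every root.
Set 1 + (1.393) z + (-0.836) z^2 = 0, i.e. a z^2 + b z + c = 0 with a = -0.836, b = 1.393, c = 1.
Discriminant D = b^2 - 4ac = (1.393)^2 - 4*(-0.836)*1 = 1.940449 - (-3.344) = 5.284449.
D >= 0, so the roots are real: z = (-b +/- sqrt(D)) / (2a) = (-1.393 +/- 2.298793) / (-1.672).
  z_1 = (-1.393 + 2.298793) / (-1.672) = -0.5417,   |z_1| = 0.5417.
  z_2 = (-1.393 - 2.298793) / (-1.672) = 2.208,   |z_2| = 2.208.
Moduli of all roots: 0.5417, 2.2080.
All moduli strictly greater than 1? No.
Verdict: Not invertible.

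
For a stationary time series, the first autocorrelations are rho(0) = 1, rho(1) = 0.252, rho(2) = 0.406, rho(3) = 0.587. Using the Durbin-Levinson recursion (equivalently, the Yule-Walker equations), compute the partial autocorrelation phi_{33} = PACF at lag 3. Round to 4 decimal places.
\phi_{33} = 0.5300

The PACF at lag k is phi_{kk}, the last component of the solution
to the Yule-Walker system G_k phi = r_k where
  (G_k)_{ij} = rho(|i - j|), (r_k)_i = rho(i), i,j = 1..k.
Equivalently, Durbin-Levinson gives phi_{kk} iteratively:
  phi_{11} = rho(1)
  phi_{kk} = [rho(k) - sum_{j=1..k-1} phi_{k-1,j} rho(k-j)]
            / [1 - sum_{j=1..k-1} phi_{k-1,j} rho(j)],
  phi_{k,j} = phi_{k-1,j} - phi_{kk} phi_{k-1,k-j},  j = 1..k-1.
Step k = 1:
  phi_11 = rho(1) = 0.252.
Step k = 2:
  phi_22 = [rho(2) - phi_11 rho(1)] / [1 - phi_11 rho(1)] = [0.406 - (0.252)(0.252)] / [1 - (0.252)(0.252)]
         = 0.342496 / 0.936496 = 0.365721.
  Update: phi_21 = phi_11 - phi_22 phi_11 = 0.252 - (0.365721)(0.252) = 0.159838.
Step k = 3:
  phi_33 = [rho(3) - phi_21 rho(2) - phi_22 rho(1)] / [1 - phi_21 rho(1) - phi_22 rho(2)]
    numerator   = 0.587 - (0.159838)(0.406) - (0.365721)(0.252) = 0.429944
    denominator = 1 - (0.159838)(0.252) - (0.365721)(0.406) = 0.81123811
  phi_33 = 0.429944 / 0.81123811 = 0.53.
Therefore phi_{33} = 0.5300.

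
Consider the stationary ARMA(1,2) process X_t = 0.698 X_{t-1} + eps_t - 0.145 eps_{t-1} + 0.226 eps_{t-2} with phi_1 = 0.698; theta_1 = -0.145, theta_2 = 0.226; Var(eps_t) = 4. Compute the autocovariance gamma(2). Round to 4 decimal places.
\gamma(2) = 4.8163

Multiply the model equation by X_{t-k} and take expectations. With theta_0 = psi_0 = 1 and psi_j the MA(infinity) weights, this gives
  gamma(k) - sum_i phi_i gamma(k-i) = c_k,
  c_k = sigma^2 * sum_{j=k..q} theta_j psi_{j-k}   (c_k = 0 for k > q),
using gamma(-m) = gamma(m).
psi-weights needed (psi_j = theta_j + sum_i phi_i psi_{j-i}):
  psi_1 = theta_1 + phi_1 = -0.145 + (0.698) = 0.553
  psi_2 = theta_2 + phi_1 psi_1 = 0.226 + (0.698)(0.553) = 0.611994
Right-hand sides:
  c_0 = sigma^2 (1 + theta_1 psi_1 + theta_2 psi_2) = 4 * (1 + (-0.145)(0.553) + (0.226)(0.611994)) = 4 * 1.058126 = 4.232503
  c_1 = sigma^2 (theta_1 + theta_2 psi_1) = 4 * (-0.145 + (0.226)(0.553)) = -0.080088
  c_2 = sigma^2 theta_2 = 4 * (0.226) = 0.904
Equations for k = 0 and k = 1 (AR order 1):
  gamma(0) = phi_1 gamma(1) + c_0
  gamma(1) = phi_1 gamma(0) + c_1
Substituting the second into the first: gamma(0) (1 - phi_1^2) = c_0 + phi_1 c_1, so
  gamma(0) = (c_0 + phi_1 c_1) / (1 - phi_1^2) = (4.232503 + (0.698)(-0.080088)) / (1 - (0.698)^2) = 4.176601 / 0.512796 = 8.144762.
  gamma(1) = phi_1 gamma(0) + c_1 = (0.698)(8.144762) + (-0.080088) = 5.604956.
For k = 2: gamma(2) = phi_1 gamma(1) + c_2
  = (0.698)(5.604956) + (0.904) = 4.816259.
Therefore gamma(2) = 4.8163 (to 4 decimal places).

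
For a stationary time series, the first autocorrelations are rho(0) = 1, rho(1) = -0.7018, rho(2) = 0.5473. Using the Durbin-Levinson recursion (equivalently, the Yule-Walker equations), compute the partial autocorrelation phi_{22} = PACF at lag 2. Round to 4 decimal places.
\phi_{22} = 0.1079

The PACF at lag k is phi_{kk}, the last component of the solution
to the Yule-Walker system G_k phi = r_k where
  (G_k)_{ij} = rho(|i - j|), (r_k)_i = rho(i), i,j = 1..k.
Equivalently, Durbin-Levinson gives phi_{kk} iteratively:
  phi_{11} = rho(1)
  phi_{kk} = [rho(k) - sum_{j=1..k-1} phi_{k-1,j} rho(k-j)]
            / [1 - sum_{j=1..k-1} phi_{k-1,j} rho(j)],
  phi_{k,j} = phi_{k-1,j} - phi_{kk} phi_{k-1,k-j},  j = 1..k-1.
Step k = 1:
  phi_11 = rho(1) = -0.7018.
Step k = 2:
  phi_22 = [rho(2) - phi_11 rho(1)] / [1 - phi_11 rho(1)] = [0.5473 - (-0.7018)(-0.7018)] / [1 - (-0.7018)(-0.7018)]
         = 0.05477676 / 0.50747676 = 0.1079.
Therefore phi_{22} = 0.1079.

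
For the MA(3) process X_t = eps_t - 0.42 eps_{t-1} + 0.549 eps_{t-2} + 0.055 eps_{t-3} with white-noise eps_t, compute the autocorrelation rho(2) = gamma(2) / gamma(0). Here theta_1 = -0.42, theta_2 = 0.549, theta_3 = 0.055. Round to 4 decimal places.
\rho(2) = 0.3551

For an MA(q) process with theta_0 = 1, the autocovariance is
  gamma(k) = sigma^2 * sum_{i=0..q-k} theta_i * theta_{i+k},
and rho(k) = gamma(k) / gamma(0). Sigma^2 cancels.
  numerator   = (1)*(0.549) + (-0.42)*(0.055) = 0.5259.
  denominator = (1)^2 + (-0.42)^2 + (0.549)^2 + (0.055)^2 = 1.480826.
  rho(2) = 0.5259 / 1.480826 = 0.3551.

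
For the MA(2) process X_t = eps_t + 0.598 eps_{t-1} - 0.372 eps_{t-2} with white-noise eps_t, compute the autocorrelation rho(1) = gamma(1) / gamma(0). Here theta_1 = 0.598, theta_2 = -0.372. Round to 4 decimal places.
\rho(1) = 0.2510

For an MA(q) process with theta_0 = 1, the autocovariance is
  gamma(k) = sigma^2 * sum_{i=0..q-k} theta_i * theta_{i+k},
and rho(k) = gamma(k) / gamma(0). Sigma^2 cancels.
  numerator   = (1)*(0.598) + (0.598)*(-0.372) = 0.375544.
  denominator = (1)^2 + (0.598)^2 + (-0.372)^2 = 1.495988.
  rho(1) = 0.375544 / 1.495988 = 0.2510.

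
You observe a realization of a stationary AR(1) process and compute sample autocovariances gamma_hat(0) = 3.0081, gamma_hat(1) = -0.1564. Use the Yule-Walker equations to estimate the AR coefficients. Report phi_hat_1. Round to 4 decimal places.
\hat\phi_{1} = -0.0520

The Yule-Walker equations for an AR(p) process read, in matrix form,
  Gamma_p phi = r_p,   with   (Gamma_p)_{ij} = gamma(|i - j|),
                       (r_p)_i = gamma(i),   i,j = 1..p.
Substitute the sample gammas (Toeplitz matrix and right-hand side of size 1):
  Gamma_p = [[3.0081]]
  r_p     = [-0.1564]
With p = 1 this is the single equation gamma(0) phi_1 = gamma(1):
  phi_hat_1 = gamma(1) / gamma(0) = -0.1564 / 3.0081 = -0.0520.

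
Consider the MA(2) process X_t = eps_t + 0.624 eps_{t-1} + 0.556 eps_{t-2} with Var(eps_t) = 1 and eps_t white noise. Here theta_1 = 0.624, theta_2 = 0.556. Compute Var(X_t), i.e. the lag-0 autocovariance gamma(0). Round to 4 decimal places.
\gamma(0) = 1.6985

For an MA(q) process X_t = eps_t + sum_i theta_i eps_{t-i} with
Var(eps_t) = sigma^2, the variance is
  gamma(0) = sigma^2 * (1 + sum_i theta_i^2).
  sum_i theta_i^2 = (0.624)^2 + (0.556)^2 = 0.389376 + 0.309136 = 0.698512.
  gamma(0) = 1 * (1 + 0.698512) = 1 * 1.698512 = 1.698512, which rounds to 1.6985.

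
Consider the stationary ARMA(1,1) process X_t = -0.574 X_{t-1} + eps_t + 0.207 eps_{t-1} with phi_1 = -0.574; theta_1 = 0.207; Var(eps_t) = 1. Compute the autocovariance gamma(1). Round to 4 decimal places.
\gamma(1) = -0.4823

Multiply the model equation by X_{t-k} and take expectations. With theta_0 = psi_0 = 1 and psi_j the MA(infinity) weights, this gives
  gamma(k) - sum_i phi_i gamma(k-i) = c_k,
  c_k = sigma^2 * sum_{j=k..q} theta_j psi_{j-k}   (c_k = 0 for k > q),
using gamma(-m) = gamma(m).
psi-weights needed (psi_j = theta_j + sum_i phi_i psi_{j-i}):
  psi_1 = theta_1 + phi_1 = 0.207 + (-0.574) = -0.367
Right-hand sides:
  c_0 = sigma^2 (1 + theta_1 psi_1) = 1 * (1 + (0.207)(-0.367)) = 1 * 0.924031 = 0.924031
  c_1 = sigma^2 theta_1 = 1 * (0.207) = 0.207
  c_2 = 0
Equations for k = 0 and k = 1 (AR order 1):
  gamma(0) = phi_1 gamma(1) + c_0
  gamma(1) = phi_1 gamma(0) + c_1
Substituting the second into the first: gamma(0) (1 - phi_1^2) = c_0 + phi_1 c_1, so
  gamma(0) = (c_0 + phi_1 c_1) / (1 - phi_1^2) = (0.924031 + (-0.574)(0.207)) / (1 - (-0.574)^2) = 0.805213 / 0.670524 = 1.200871.
  gamma(1) = phi_1 gamma(0) + c_1 = (-0.574)(1.200871) + (0.207) = -0.4823.
Therefore gamma(1) = -0.4823 (to 4 decimal places).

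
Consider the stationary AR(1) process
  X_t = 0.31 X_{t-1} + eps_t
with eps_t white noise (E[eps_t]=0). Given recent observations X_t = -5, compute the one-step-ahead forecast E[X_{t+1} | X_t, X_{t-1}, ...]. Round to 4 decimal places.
E[X_{t+1} \mid \mathcal F_t] = -1.5500

For an AR(p) model X_t = c + sum_i phi_i X_{t-i} + eps_t, the
one-step-ahead conditional mean is
  E[X_{t+1} | X_t, ...] = c + sum_i phi_i X_{t+1-i}.
Substitute known values:
  E[X_{t+1} | ...] = (0.31) * (-5)
                   = -1.5500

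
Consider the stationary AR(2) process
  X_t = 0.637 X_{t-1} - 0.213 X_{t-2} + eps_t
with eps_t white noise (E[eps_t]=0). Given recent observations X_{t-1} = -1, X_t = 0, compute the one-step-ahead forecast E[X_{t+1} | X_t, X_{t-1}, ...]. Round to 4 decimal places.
E[X_{t+1} \mid \mathcal F_t] = 0.2130

For an AR(p) model X_t = c + sum_i phi_i X_{t-i} + eps_t, the
one-step-ahead conditional mean is
  E[X_{t+1} | X_t, ...] = c + sum_i phi_i X_{t+1-i}.
Substitute known values:
  E[X_{t+1} | ...] = (0.637) * (0) + (-0.213) * (-1)
                   = 0.2130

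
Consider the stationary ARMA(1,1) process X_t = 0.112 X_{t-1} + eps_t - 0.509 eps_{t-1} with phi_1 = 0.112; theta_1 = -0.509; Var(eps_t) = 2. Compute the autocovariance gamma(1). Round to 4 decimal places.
\gamma(1) = -0.7582

Multiply the model equation by X_{t-k} and take expectations. With theta_0 = psi_0 = 1 and psi_j the MA(infinity) weights, this gives
  gamma(k) - sum_i phi_i gamma(k-i) = c_k,
  c_k = sigma^2 * sum_{j=k..q} theta_j psi_{j-k}   (c_k = 0 for k > q),
using gamma(-m) = gamma(m).
psi-weights needed (psi_j = theta_j + sum_i phi_i psi_{j-i}):
  psi_1 = theta_1 + phi_1 = -0.509 + (0.112) = -0.397
Right-hand sides:
  c_0 = sigma^2 (1 + theta_1 psi_1) = 2 * (1 + (-0.509)(-0.397)) = 2 * 1.202073 = 2.404146
  c_1 = sigma^2 theta_1 = 2 * (-0.509) = -1.018
  c_2 = 0
Equations for k = 0 and k = 1 (AR order 1):
  gamma(0) = phi_1 gamma(1) + c_0
  gamma(1) = phi_1 gamma(0) + c_1
Substituting the second into the first: gamma(0) (1 - phi_1^2) = c_0 + phi_1 c_1, so
  gamma(0) = (c_0 + phi_1 c_1) / (1 - phi_1^2) = (2.404146 + (0.112)(-1.018)) / (1 - (0.112)^2) = 2.29013 / 0.987456 = 2.319222.
  gamma(1) = phi_1 gamma(0) + c_1 = (0.112)(2.319222) + (-1.018) = -0.758247.
Therefore gamma(1) = -0.7582 (to 4 decimal places).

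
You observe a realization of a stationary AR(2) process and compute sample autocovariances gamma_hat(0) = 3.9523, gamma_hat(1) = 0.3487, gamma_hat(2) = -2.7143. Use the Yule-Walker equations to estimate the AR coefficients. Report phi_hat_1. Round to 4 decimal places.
\hat\phi_{1} = 0.1500

The Yule-Walker equations for an AR(p) process read, in matrix form,
  Gamma_p phi = r_p,   with   (Gamma_p)_{ij} = gamma(|i - j|),
                       (r_p)_i = gamma(i),   i,j = 1..p.
Substitute the sample gammas (Toeplitz matrix and right-hand side of size 2):
  Gamma_p = [[3.9523, 0.3487], [0.3487, 3.9523]]
  r_p     = [0.3487, -2.7143]
Written out:
  3.9523 phi_1 + 0.3487 phi_2 = 0.3487
  0.3487 phi_1 + 3.9523 phi_2 = -2.7143
Solve by Cramer's rule:
  det = gamma(0)^2 - gamma(1)^2 = (3.9523)^2 - (0.3487)^2 = 15.62067529 - 0.12159169 = 15.4990836
  phi_hat_1 = [gamma(1) gamma(0) - gamma(1) gamma(2)] / det = [(0.3487)(3.9523) - (0.3487)(-2.7143)] / 15.4990836 = 2.32464342 / 15.4990836 = 0.15
  phi_hat_2 = [gamma(0) gamma(2) - gamma(1)^2] / det = [(3.9523)(-2.7143) - (0.3487)^2] / 15.4990836 = -10.84931958 / 15.4990836 = -0.7
So phi_hat = [0.1500, -0.7000].
Therefore phi_hat_1 = 0.1500.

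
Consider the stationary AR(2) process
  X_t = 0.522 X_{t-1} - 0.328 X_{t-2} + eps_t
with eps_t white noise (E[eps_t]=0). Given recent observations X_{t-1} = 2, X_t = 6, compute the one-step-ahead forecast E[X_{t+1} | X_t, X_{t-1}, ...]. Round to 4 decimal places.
E[X_{t+1} \mid \mathcal F_t] = 2.4760

For an AR(p) model X_t = c + sum_i phi_i X_{t-i} + eps_t, the
one-step-ahead conditional mean is
  E[X_{t+1} | X_t, ...] = c + sum_i phi_i X_{t+1-i}.
Substitute known values:
  E[X_{t+1} | ...] = (0.522) * (6) + (-0.328) * (2)
                   = 2.4760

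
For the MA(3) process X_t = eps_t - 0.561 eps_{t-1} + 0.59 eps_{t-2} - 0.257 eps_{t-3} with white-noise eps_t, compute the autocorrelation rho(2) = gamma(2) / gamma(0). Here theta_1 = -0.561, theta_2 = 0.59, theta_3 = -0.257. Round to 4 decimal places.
\rho(2) = 0.4247

For an MA(q) process with theta_0 = 1, the autocovariance is
  gamma(k) = sigma^2 * sum_{i=0..q-k} theta_i * theta_{i+k},
and rho(k) = gamma(k) / gamma(0). Sigma^2 cancels.
  numerator   = (1)*(0.59) + (-0.561)*(-0.257) = 0.734177.
  denominator = (1)^2 + (-0.561)^2 + (0.59)^2 + (-0.257)^2 = 1.72887.
  rho(2) = 0.734177 / 1.72887 = 0.4247.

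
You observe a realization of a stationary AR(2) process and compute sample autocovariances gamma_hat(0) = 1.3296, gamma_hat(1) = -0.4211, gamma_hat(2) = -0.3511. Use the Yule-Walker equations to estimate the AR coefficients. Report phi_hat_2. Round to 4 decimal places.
\hat\phi_{2} = -0.4050

The Yule-Walker equations for an AR(p) process read, in matrix form,
  Gamma_p phi = r_p,   with   (Gamma_p)_{ij} = gamma(|i - j|),
                       (r_p)_i = gamma(i),   i,j = 1..p.
Substitute the sample gammas (Toeplitz matrix and right-hand side of size 2):
  Gamma_p = [[1.3296, -0.4211], [-0.4211, 1.3296]]
  r_p     = [-0.4211, -0.3511]
Written out:
  1.3296 phi_1 - 0.4211 phi_2 = -0.4211
  -0.4211 phi_1 + 1.3296 phi_2 = -0.3511
Solve by Cramer's rule:
  det = gamma(0)^2 - gamma(1)^2 = (1.3296)^2 - (-0.4211)^2 = 1.76783616 - 0.17732521 = 1.59051095
  phi_hat_1 = [gamma(1) gamma(0) - gamma(1) gamma(2)] / det = [(-0.4211)(1.3296) - (-0.4211)(-0.3511)] / 1.59051095 = -0.70774277 / 1.59051095 = -0.445
  phi_hat_2 = [gamma(0) gamma(2) - gamma(1)^2] / det = [(1.3296)(-0.3511) - (-0.4211)^2] / 1.59051095 = -0.64414777 / 1.59051095 = -0.405
So phi_hat = [-0.4450, -0.4050].
Therefore phi_hat_2 = -0.4050.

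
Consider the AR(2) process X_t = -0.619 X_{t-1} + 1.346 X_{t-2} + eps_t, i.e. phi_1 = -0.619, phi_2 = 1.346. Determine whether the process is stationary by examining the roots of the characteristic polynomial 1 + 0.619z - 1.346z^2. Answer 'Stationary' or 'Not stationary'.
\text{Not stationary}

The AR(p) characteristic polynomial is P(z) = 1 + 0.619z - 1.346z^2.
Stationarity requires all roots to lie outside the unit circle, i.e. |z| > 1 for every root.
Set 1 + (0.619) z + (-1.346) z^2 = 0, i.e. a z^2 + b z + c = 0 with a = -1.346, b = 0.619, c = 1.
Discriminant D = b^2 - 4ac = (0.619)^2 - 4*(-1.346)*1 = 0.383161 - (-5.384) = 5.767161.
D >= 0, so the roots are real: z = (-b +/- sqrt(D)) / (2a) = (-0.619 +/- 2.401491) / (-2.692).
  z_1 = (-0.619 + 2.401491) / (-2.692) = -0.6621,   |z_1| = 0.6621.
  z_2 = (-0.619 - 2.401491) / (-2.692) = 1.122,   |z_2| = 1.122.
Moduli of all roots: 0.6621, 1.1220.
All moduli strictly greater than 1? No.
Verdict: Not stationary.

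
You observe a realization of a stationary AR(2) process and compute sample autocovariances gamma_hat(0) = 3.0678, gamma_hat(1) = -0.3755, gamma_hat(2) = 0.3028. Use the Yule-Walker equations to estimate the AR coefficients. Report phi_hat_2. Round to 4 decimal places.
\hat\phi_{2} = 0.0850

The Yule-Walker equations for an AR(p) process read, in matrix form,
  Gamma_p phi = r_p,   with   (Gamma_p)_{ij} = gamma(|i - j|),
                       (r_p)_i = gamma(i),   i,j = 1..p.
Substitute the sample gammas (Toeplitz matrix and right-hand side of size 2):
  Gamma_p = [[3.0678, -0.3755], [-0.3755, 3.0678]]
  r_p     = [-0.3755, 0.3028]
Written out:
  3.0678 phi_1 - 0.3755 phi_2 = -0.3755
  -0.3755 phi_1 + 3.0678 phi_2 = 0.3028
Solve by Cramer's rule:
  det = gamma(0)^2 - gamma(1)^2 = (3.0678)^2 - (-0.3755)^2 = 9.41139684 - 0.14100025 = 9.27039659
  phi_hat_1 = [gamma(1) gamma(0) - gamma(1) gamma(2)] / det = [(-0.3755)(3.0678) - (-0.3755)(0.3028)] / 9.27039659 = -1.0382575 / 9.27039659 = -0.112
  phi_hat_2 = [gamma(0) gamma(2) - gamma(1)^2] / det = [(3.0678)(0.3028) - (-0.3755)^2] / 9.27039659 = 0.78792959 / 9.27039659 = 0.085
So phi_hat = [-0.1120, 0.0850].
Therefore phi_hat_2 = 0.0850.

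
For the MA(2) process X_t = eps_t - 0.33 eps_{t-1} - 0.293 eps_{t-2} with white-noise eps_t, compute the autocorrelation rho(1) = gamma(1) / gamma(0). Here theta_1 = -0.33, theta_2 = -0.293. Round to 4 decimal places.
\rho(1) = -0.1953

For an MA(q) process with theta_0 = 1, the autocovariance is
  gamma(k) = sigma^2 * sum_{i=0..q-k} theta_i * theta_{i+k},
and rho(k) = gamma(k) / gamma(0). Sigma^2 cancels.
  numerator   = (1)*(-0.33) + (-0.33)*(-0.293) = -0.23331.
  denominator = (1)^2 + (-0.33)^2 + (-0.293)^2 = 1.194749.
  rho(1) = -0.23331 / 1.194749 = -0.1953.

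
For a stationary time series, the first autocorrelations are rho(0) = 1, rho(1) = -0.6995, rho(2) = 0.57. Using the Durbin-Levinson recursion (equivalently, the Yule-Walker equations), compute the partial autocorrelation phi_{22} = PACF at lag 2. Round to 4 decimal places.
\phi_{22} = 0.1580

The PACF at lag k is phi_{kk}, the last component of the solution
to the Yule-Walker system G_k phi = r_k where
  (G_k)_{ij} = rho(|i - j|), (r_k)_i = rho(i), i,j = 1..k.
Equivalently, Durbin-Levinson gives phi_{kk} iteratively:
  phi_{11} = rho(1)
  phi_{kk} = [rho(k) - sum_{j=1..k-1} phi_{k-1,j} rho(k-j)]
            / [1 - sum_{j=1..k-1} phi_{k-1,j} rho(j)],
  phi_{k,j} = phi_{k-1,j} - phi_{kk} phi_{k-1,k-j},  j = 1..k-1.
Step k = 1:
  phi_11 = rho(1) = -0.6995.
Step k = 2:
  phi_22 = [rho(2) - phi_11 rho(1)] / [1 - phi_11 rho(1)] = [0.57 - (-0.6995)(-0.6995)] / [1 - (-0.6995)(-0.6995)]
         = 0.08069975 / 0.51069975 = 0.158.
Therefore phi_{22} = 0.1580.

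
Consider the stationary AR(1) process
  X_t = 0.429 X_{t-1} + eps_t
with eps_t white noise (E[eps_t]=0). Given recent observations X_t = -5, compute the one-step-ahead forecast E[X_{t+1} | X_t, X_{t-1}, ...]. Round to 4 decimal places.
E[X_{t+1} \mid \mathcal F_t] = -2.1450

For an AR(p) model X_t = c + sum_i phi_i X_{t-i} + eps_t, the
one-step-ahead conditional mean is
  E[X_{t+1} | X_t, ...] = c + sum_i phi_i X_{t+1-i}.
Substitute known values:
  E[X_{t+1} | ...] = (0.429) * (-5)
                   = -2.1450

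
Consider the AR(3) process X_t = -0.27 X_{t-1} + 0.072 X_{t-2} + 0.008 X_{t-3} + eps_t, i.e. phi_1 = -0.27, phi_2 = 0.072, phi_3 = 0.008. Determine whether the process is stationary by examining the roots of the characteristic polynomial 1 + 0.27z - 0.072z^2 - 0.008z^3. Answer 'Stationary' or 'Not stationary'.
\text{Stationary}

The AR(p) characteristic polynomial is P(z) = 1 + 0.27z - 0.072z^2 - 0.008z^3.
Stationarity requires all roots to lie outside the unit circle, i.e. |z| > 1 for every root.
Degree 3: look for a simple real root z0 first, then factor out (1 - z/z0) and solve the remaining quadratic.
Testing z0 = -2.5: P(-2.5) = 1 + (0.27)(-2.5) + (-0.072)(-2.5)^2 + (-0.008)(-2.5)^3
  = 1 + (-0.675) + (-0.45) + (0.125) = 0.  So z_0 = -2.5 is a root, |z_0| = 2.5.
Divide out the factor (1 + 0.4 z) = (1 - z/z0) (since 1/z0 = -0.4):
  P(z) = (1 + 0.4 z)(1 + (-0.13) z + (-0.02) z^2)
  [check: z-coef -0.13 - (-0.4) = 0.27; z^2-coef -0.02 - (-0.4)(-0.13) = -0.072; z^3-coef -(-0.4)(-0.02) = -0.008.]
Remaining roots from the quadratic factor 1 + (-0.13) z + (-0.02) z^2:
  Set 1 + (-0.13) z + (-0.02) z^2 = 0, i.e. a z^2 + b z + c = 0 with a = -0.02, b = -0.13, c = 1.
  Discriminant D = b^2 - 4ac = (-0.13)^2 - 4*(-0.02)*1 = 0.0169 - (-0.08) = 0.0969.
  D >= 0, so the roots are real: z = (-b +/- sqrt(D)) / (2a) = (0.13 +/- 0.311288) / (-0.04).
    z_1 = (0.13 + 0.311288) / (-0.04) = -11.0322,   |z_1| = 11.0322.
    z_2 = (0.13 - 0.311288) / (-0.04) = 4.5322,   |z_2| = 4.5322.
Moduli of all roots: 2.5000, 11.0322, 4.5322.
All moduli strictly greater than 1? Yes.
Verdict: Stationary.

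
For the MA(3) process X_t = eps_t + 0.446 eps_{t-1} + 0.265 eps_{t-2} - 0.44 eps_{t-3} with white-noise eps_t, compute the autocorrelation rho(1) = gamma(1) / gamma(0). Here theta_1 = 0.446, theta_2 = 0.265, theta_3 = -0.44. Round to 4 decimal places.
\rho(1) = 0.3060

For an MA(q) process with theta_0 = 1, the autocovariance is
  gamma(k) = sigma^2 * sum_{i=0..q-k} theta_i * theta_{i+k},
and rho(k) = gamma(k) / gamma(0). Sigma^2 cancels.
  numerator   = (1)*(0.446) + (0.446)*(0.265) + (0.265)*(-0.44) = 0.44759.
  denominator = (1)^2 + (0.446)^2 + (0.265)^2 + (-0.44)^2 = 1.462741.
  rho(1) = 0.44759 / 1.462741 = 0.3060.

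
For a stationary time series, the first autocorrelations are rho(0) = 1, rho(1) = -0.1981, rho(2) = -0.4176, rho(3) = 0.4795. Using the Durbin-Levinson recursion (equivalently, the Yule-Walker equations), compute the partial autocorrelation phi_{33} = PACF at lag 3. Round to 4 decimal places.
\phi_{33} = 0.3540

The PACF at lag k is phi_{kk}, the last component of the solution
to the Yule-Walker system G_k phi = r_k where
  (G_k)_{ij} = rho(|i - j|), (r_k)_i = rho(i), i,j = 1..k.
Equivalently, Durbin-Levinson gives phi_{kk} iteratively:
  phi_{11} = rho(1)
  phi_{kk} = [rho(k) - sum_{j=1..k-1} phi_{k-1,j} rho(k-j)]
            / [1 - sum_{j=1..k-1} phi_{k-1,j} rho(j)],
  phi_{k,j} = phi_{k-1,j} - phi_{kk} phi_{k-1,k-j},  j = 1..k-1.
Step k = 1:
  phi_11 = rho(1) = -0.1981.
Step k = 2:
  phi_22 = [rho(2) - phi_11 rho(1)] / [1 - phi_11 rho(1)] = [-0.4176 - (-0.1981)(-0.1981)] / [1 - (-0.1981)(-0.1981)]
         = -0.45684361 / 0.96075639 = -0.475504.
  Update: phi_21 = phi_11 - phi_22 phi_11 = -0.1981 - (-0.475504)(-0.1981) = -0.292297.
Step k = 3:
  phi_33 = [rho(3) - phi_21 rho(2) - phi_22 rho(1)] / [1 - phi_21 rho(1) - phi_22 rho(2)]
    numerator   = 0.4795 - (-0.292297)(-0.4176) - (-0.475504)(-0.1981) = 0.26323926
    denominator = 1 - (-0.292297)(-0.1981) - (-0.475504)(-0.4176) = 0.74352538
  phi_33 = 0.26323926 / 0.74352538 = 0.354.
Therefore phi_{33} = 0.3540.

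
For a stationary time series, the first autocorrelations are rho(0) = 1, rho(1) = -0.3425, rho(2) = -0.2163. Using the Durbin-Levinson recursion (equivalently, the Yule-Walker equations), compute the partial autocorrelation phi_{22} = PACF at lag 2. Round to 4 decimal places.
\phi_{22} = -0.3779

The PACF at lag k is phi_{kk}, the last component of the solution
to the Yule-Walker system G_k phi = r_k where
  (G_k)_{ij} = rho(|i - j|), (r_k)_i = rho(i), i,j = 1..k.
Equivalently, Durbin-Levinson gives phi_{kk} iteratively:
  phi_{11} = rho(1)
  phi_{kk} = [rho(k) - sum_{j=1..k-1} phi_{k-1,j} rho(k-j)]
            / [1 - sum_{j=1..k-1} phi_{k-1,j} rho(j)],
  phi_{k,j} = phi_{k-1,j} - phi_{kk} phi_{k-1,k-j},  j = 1..k-1.
Step k = 1:
  phi_11 = rho(1) = -0.3425.
Step k = 2:
  phi_22 = [rho(2) - phi_11 rho(1)] / [1 - phi_11 rho(1)] = [-0.2163 - (-0.3425)(-0.3425)] / [1 - (-0.3425)(-0.3425)]
         = -0.33360625 / 0.88269375 = -0.3779.
Therefore phi_{22} = -0.3779.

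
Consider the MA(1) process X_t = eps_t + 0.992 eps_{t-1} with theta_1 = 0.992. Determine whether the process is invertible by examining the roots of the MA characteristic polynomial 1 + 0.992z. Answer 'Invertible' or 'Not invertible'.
\text{Invertible}

The MA(q) characteristic polynomial is P(z) = 1 + 0.992z.
Invertibility requires all roots to lie outside the unit circle, i.e. |z| > 1 for every root.
This is linear in z: 1 + (0.992) z = 0  =>  z = -1/(0.992) = -1.008065,  |z| = 1.008065.
Moduli of all roots: 1.0081.
All moduli strictly greater than 1? Yes.
Verdict: Invertible.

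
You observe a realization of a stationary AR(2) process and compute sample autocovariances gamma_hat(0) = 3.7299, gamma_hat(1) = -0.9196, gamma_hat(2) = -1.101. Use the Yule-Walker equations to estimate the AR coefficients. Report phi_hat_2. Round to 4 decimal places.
\hat\phi_{2} = -0.3790

The Yule-Walker equations for an AR(p) process read, in matrix form,
  Gamma_p phi = r_p,   with   (Gamma_p)_{ij} = gamma(|i - j|),
                       (r_p)_i = gamma(i),   i,j = 1..p.
Substitute the sample gammas (Toeplitz matrix and right-hand side of size 2):
  Gamma_p = [[3.7299, -0.9196], [-0.9196, 3.7299]]
  r_p     = [-0.9196, -1.101]
Written out:
  3.7299 phi_1 - 0.9196 phi_2 = -0.9196
  -0.9196 phi_1 + 3.7299 phi_2 = -1.101
Solve by Cramer's rule:
  det = gamma(0)^2 - gamma(1)^2 = (3.7299)^2 - (-0.9196)^2 = 13.91215401 - 0.84566416 = 13.06648985
  phi_hat_1 = [gamma(1) gamma(0) - gamma(1) gamma(2)] / det = [(-0.9196)(3.7299) - (-0.9196)(-1.101)] / 13.06648985 = -4.44249564 / 13.06648985 = -0.34
  phi_hat_2 = [gamma(0) gamma(2) - gamma(1)^2] / det = [(3.7299)(-1.101) - (-0.9196)^2] / 13.06648985 = -4.95228406 / 13.06648985 = -0.379
So phi_hat = [-0.3400, -0.3790].
Therefore phi_hat_2 = -0.3790.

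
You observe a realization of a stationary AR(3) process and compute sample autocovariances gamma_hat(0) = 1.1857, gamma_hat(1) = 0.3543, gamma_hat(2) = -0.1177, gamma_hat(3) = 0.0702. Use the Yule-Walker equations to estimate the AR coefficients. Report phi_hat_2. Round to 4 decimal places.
\hat\phi_{2} = -0.2720

The Yule-Walker equations for an AR(p) process read, in matrix form,
  Gamma_p phi = r_p,   with   (Gamma_p)_{ij} = gamma(|i - j|),
                       (r_p)_i = gamma(i),   i,j = 1..p.
Substitute the sample gammas (Toeplitz matrix and right-hand side of size 3):
  Gamma_p = [[1.1857, 0.3543, -0.1177], [0.3543, 1.1857, 0.3543], [-0.1177, 0.3543, 1.1857]]
  r_p     = [0.3543, -0.1177, 0.0702]
Written out (R1..R3):
  (R1) 1.1857 phi_1 + 0.3543 phi_2 - 0.1177 phi_3 = 0.3543
  (R2) 0.3543 phi_1 + 1.1857 phi_2 + 0.3543 phi_3 = -0.1177
  (R3) -0.1177 phi_1 + 0.3543 phi_2 + 1.1857 phi_3 = 0.0702
Gaussian elimination:
  R2 <- R2 - (0.3543/1.1857) R1 = R2 - (0.298811) R1:  1.079831 phi_2 + 0.38947 phi_3 = -0.223569
  R3 <- R3 - (-0.1177/1.1857) R1 = R3 - (-0.099266) R1:  0.38947 phi_2 + 1.174016 phi_3 = 0.10537
  R3 <- R3 - (0.38947/1.079831) R2 = R3 - (0.360677) R2:  1.033544 phi_3 = 0.186006
Back-substitution:
  phi_hat_3 = 0.186006 / 1.033544 = 0.179969
  phi_hat_2 = (-0.223569 - (0.38947)(0.179969)) / 1.079831 = -0.271951
  phi_hat_1 = (0.3543 - (0.3543)(-0.271951) - (-0.1177)(0.179969)) / 1.1857 = 0.397938
So phi_hat = [0.3979, -0.2720, 0.1800].
Therefore phi_hat_2 = -0.2720.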